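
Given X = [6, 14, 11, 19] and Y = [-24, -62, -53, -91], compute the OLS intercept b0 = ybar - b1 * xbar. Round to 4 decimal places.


The slope is b1 = -5.0449.
Sample means are xbar = 12.5000 and ybar = -57.5000.
Intercept: b0 = -57.5000 - (-5.0449)(12.5000) = 5.5618.

5.5618


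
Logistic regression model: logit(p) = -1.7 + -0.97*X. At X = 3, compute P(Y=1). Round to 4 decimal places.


Compute z = -1.7 + (-0.97)(3) = -4.6100.
exp(-z) = 100.4841.
P = 1/(1 + 100.4841) = 0.0099.

0.0099


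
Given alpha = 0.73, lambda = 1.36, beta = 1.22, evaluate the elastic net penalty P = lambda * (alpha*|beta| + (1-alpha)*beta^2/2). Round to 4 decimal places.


Compute:
L1 = 0.73 * 1.22 = 0.8906.
L2 = 0.27 * 1.22^2 / 2 = 0.2009.
Penalty = 1.36 * (0.8906 + 0.2009) = 1.4845.

1.4845


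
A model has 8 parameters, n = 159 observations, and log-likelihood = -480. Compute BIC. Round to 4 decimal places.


ln(159) = 5.068904.
k * ln(n) = 8 * 5.068904 = 40.551232.
-2L = 960.
BIC = 40.551232 + 960 = 1000.551232, which rounds to 1000.5512.

1000.5512


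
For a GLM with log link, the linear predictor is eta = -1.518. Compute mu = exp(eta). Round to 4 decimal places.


The inverse log link gives:
mu = exp(-1.518) = 0.2191.

0.2191


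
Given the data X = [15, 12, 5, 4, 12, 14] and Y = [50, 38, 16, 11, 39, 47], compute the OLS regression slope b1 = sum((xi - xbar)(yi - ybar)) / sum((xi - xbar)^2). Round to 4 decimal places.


The sample means are xbar = 10.3333 and ybar = 33.5000.
Compute S_xx = 109.3333 and S_xy = 379.0000.
Slope b1 = S_xy / S_xx = 379.0000 / 109.3333 = 3.4665.

3.4665


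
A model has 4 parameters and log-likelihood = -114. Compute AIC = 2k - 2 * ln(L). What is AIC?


AIC = 2k - 2*loglik = 2(4) - 2(-114).
= 8 + 228 = 236.

236


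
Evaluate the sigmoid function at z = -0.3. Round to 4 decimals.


First, exp(0.3000) = 1.3499.
Then sigma(z) = 1/(1 + 1.3499) = 0.4256.

0.4256


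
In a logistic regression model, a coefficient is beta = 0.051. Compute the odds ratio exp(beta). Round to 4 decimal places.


exp(0.051) = 1.0523.
So the odds ratio is 1.0523.

1.0523


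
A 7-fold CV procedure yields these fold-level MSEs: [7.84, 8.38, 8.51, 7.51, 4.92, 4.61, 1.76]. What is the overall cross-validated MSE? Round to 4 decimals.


Total MSE across folds = 43.5300.
CV-MSE = 43.5300/7 = 6.2186.

6.2186


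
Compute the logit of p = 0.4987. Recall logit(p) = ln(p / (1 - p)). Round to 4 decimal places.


Compute the odds: 0.4987/0.5013 = 0.9948.
Take the natural log: ln(0.9948) = -0.0052.

-0.0052


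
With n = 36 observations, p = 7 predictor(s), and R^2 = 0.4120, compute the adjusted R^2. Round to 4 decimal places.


Adjusted R^2 = 1 - (1 - R^2) * (n-1)/(n-p-1).
(1 - R^2) = 0.5880.
(n-1)/(n-p-1) = 35/28.
(1 - R^2) * (n-1) = 0.5880 * 35 = 20.5800.
Divide by (n-p-1): 20.5800 / 28 = 0.7350.
Adj R^2 = 1 - 0.7350 = 0.2650.

0.2650


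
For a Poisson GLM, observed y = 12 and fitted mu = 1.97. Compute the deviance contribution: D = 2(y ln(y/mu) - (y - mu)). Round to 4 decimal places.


y/mu = 12/1.97 = 6.091371 (approx.), and ln(12/1.97) = 1.806873.
y * ln(y/mu) = 12 * 1.806873 = 21.682476.
y - mu = 10.03.
D = 2 * (21.682476 - 10.03) = 23.304952, which rounds to 23.3050.

23.3050


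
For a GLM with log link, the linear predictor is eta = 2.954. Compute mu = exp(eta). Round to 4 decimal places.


Apply the inverse link:
mu = e^2.954 = 19.1825.

19.1825


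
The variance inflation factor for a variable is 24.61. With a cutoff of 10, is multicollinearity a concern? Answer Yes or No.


The threshold is 10.
VIF = 24.61 is >= 10.
Multicollinearity indication: Yes.

Yes


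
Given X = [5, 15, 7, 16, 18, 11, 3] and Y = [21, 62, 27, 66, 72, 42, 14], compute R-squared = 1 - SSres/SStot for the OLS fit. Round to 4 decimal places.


After computing the OLS fit (b0=0.5118, b1=4.0056):
SSres = 15.7079, SStot = 3311.7143.
R^2 = 1 - 15.7079/3311.7143 = 0.9953.

0.9953


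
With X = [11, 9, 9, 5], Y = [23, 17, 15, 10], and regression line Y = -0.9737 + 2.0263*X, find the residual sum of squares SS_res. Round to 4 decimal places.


For each point, residual = actual - predicted.
Residuals: [1.6844, -0.2630, -2.2630, 0.8422].
Sum of squared residuals = 8.7368.

8.7368


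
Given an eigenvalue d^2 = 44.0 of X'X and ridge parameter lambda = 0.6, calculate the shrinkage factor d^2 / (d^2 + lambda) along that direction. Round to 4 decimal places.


Compute the denominator: 44.0 + 0.6 = 44.6000.
Shrinkage factor = 44.0 / 44.6000 = 0.9865.

0.9865


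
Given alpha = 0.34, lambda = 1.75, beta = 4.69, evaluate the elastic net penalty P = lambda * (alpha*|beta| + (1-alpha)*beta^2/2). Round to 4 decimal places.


alpha * |beta| = 0.34 * 4.69 = 1.5946.
(1-alpha) * beta^2/2 = 0.66 * 21.9961/2 = 7.2587.
Total = 1.75 * (1.5946 + 7.2587) = 15.4933.

15.4933


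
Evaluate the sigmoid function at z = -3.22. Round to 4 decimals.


exp(3.2200) = 25.0281.
1 + exp(-z) = 26.0281.
sigmoid = 1/26.0281 = 0.0384.

0.0384


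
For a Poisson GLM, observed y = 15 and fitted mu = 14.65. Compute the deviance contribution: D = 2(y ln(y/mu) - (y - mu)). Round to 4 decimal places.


First: ln(15/14.65) = 0.023610.
Then: 15 * 0.023610 = 0.354150.
y - mu = 15 - 14.65 = 0.35.
D = 2(0.354150 - 0.35) = 0.008300, which rounds to 0.0083.

0.0083


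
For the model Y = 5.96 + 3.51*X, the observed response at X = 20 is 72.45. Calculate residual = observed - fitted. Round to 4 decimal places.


Predicted = 5.96 + 3.51 * 20 = 76.1600.
Residual = 72.45 - 76.1600 = -3.7100.

-3.7100


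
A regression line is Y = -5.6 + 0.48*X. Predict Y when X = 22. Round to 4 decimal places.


Substitute X = 22 into the equation:
Y = -5.6 + 0.48 * 22 = -5.6 + 10.5600 = 4.9600.

4.9600


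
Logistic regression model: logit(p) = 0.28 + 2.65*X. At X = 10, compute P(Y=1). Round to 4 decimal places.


Compute z = 0.28 + (2.65)(10) = 26.7800.
exp(-z) = 0.0000.
P = 1/(1 + 0.0000) = 1.0000.

1.0000


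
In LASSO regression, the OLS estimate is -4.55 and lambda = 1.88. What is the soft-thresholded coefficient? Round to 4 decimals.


Absolute value: |-4.55| = 4.55.
Compare to lambda = 1.88.
Since |beta| > lambda, coefficient = sign(beta)*(|beta| - lambda) = -2.6700.

-2.6700


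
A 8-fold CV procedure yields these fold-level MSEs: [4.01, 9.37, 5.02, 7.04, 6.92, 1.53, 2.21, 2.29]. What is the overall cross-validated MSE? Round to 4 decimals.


Sum of fold MSEs = 38.3900.
Average = 38.3900 / 8 = 4.7988.

4.7988


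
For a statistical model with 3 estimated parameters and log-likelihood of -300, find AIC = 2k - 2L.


AIC = 2k - 2*loglik = 2(3) - 2(-300).
= 6 + 600 = 606.

606


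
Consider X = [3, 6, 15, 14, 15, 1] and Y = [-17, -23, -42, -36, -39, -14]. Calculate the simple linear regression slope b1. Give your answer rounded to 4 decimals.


The sample means are xbar = 9.0000 and ybar = -28.5000.
Compute S_xx = 206.0000 and S_xy = -383.0000.
Slope b1 = S_xy / S_xx = -383.0000 / 206.0000 = -1.8592.

-1.8592


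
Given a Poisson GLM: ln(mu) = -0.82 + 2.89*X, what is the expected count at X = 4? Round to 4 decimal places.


Compute eta = -0.82 + 2.89 * 4 = 10.7400.
Apply inverse link: mu = e^10.7400 = 46166.0519.

46166.0519


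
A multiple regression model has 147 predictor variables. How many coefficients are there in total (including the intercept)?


Including the intercept, the model has 147 predictor coefficients + 1 intercept.
Total = 148.

148


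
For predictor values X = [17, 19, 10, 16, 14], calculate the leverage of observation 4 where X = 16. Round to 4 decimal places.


n = 5, xbar = 15.2000.
SXX = sum((xi - xbar)^2) = 46.8000.
h = 1/5 + (16 - 15.2000)^2 / 46.8000 = 0.2137.

0.2137


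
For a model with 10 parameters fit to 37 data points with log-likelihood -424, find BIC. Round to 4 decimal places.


ln(37) = 3.610918.
k * ln(n) = 10 * 3.610918 = 36.109180.
-2L = 848.
BIC = 36.109180 + 848 = 884.109180, which rounds to 884.1092.

884.1092


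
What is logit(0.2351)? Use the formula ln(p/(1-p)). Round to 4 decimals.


1 - p = 0.7649.
p/(1-p) = 0.3074.
logit = ln(0.3074) = -1.1797.

-1.1797


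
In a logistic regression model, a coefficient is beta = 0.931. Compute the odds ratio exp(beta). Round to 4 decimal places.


The odds ratio is computed as:
OR = e^(0.931) = 2.5370.

2.5370


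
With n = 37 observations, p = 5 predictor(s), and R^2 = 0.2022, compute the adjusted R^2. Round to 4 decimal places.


Adjusted R^2 = 1 - (1 - R^2) * (n-1)/(n-p-1).
(1 - R^2) = 0.7978.
(n-1)/(n-p-1) = 36/31.
(1 - R^2) * (n-1) = 0.7978 * 36 = 28.7208.
Divide by (n-p-1): 28.7208 / 31 = 0.9265.
Adj R^2 = 1 - 0.9265 = 0.0735.

0.0735


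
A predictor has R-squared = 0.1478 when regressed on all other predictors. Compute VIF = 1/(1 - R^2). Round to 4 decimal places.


Using VIF = 1/(1 - R^2_j):
1 - 0.1478 = 0.8522.
VIF = 1.1734.

1.1734


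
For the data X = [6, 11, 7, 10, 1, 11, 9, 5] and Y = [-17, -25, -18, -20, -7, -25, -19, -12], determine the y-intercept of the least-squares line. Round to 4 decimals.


Compute b1 = -1.7083 from the OLS formula.
With xbar = 7.5000 and ybar = -17.8750, the intercept is:
b0 = -17.8750 - -1.7083 * 7.5000 = -5.0625.

-5.0625


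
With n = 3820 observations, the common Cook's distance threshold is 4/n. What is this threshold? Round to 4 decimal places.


Cook's distance cutoff = 4/n = 4/3820.
= 0.0010.

0.0010


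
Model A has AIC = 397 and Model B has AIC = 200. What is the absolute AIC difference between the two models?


Compute |397 - 200| = 197.
Model B has the smaller AIC.

197


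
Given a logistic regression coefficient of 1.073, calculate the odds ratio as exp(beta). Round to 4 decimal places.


exp(1.073) = 2.9241.
So the odds ratio is 2.9241.

2.9241


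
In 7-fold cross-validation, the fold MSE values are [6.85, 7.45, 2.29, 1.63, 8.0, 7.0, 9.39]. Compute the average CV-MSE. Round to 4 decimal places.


Total MSE across folds = 42.6100.
CV-MSE = 42.6100/7 = 6.0871.

6.0871


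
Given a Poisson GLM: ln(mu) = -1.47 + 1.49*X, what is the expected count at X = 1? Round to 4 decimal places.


eta = -1.47 + 1.49 * 1 = 0.0200.
mu = exp(0.0200) = 1.0202.

1.0202


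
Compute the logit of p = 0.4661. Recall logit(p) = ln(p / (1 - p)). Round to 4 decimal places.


The odds are p/(1-p) = 0.4661 / 0.5339 = 0.8730.
logit(p) = ln(0.8730) = -0.1358.

-0.1358


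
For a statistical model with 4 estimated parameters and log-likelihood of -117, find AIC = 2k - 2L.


AIC = 2*4 - 2*(-117).
= 8 + 234 = 242.

242


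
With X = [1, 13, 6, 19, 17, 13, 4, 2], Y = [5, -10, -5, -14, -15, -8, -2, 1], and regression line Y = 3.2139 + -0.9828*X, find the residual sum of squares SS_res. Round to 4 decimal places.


Predicted values from Y = 3.2139 + -0.9828*X.
Residuals: [2.7689, -0.4375, -2.3171, 1.4593, -1.5063, 1.5625, -1.2827, -0.2483].
SSres = 21.7740.

21.7740


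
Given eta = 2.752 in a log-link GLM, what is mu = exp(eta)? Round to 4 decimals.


Apply the inverse link:
mu = e^2.752 = 15.6739.

15.6739


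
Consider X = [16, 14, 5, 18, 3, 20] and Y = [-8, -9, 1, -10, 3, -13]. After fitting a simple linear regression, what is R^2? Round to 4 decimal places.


Fit the OLS line: b0 = 5.4717, b1 = -0.9057.
SSres = 5.1321.
SStot = 208.0000.
R^2 = 1 - 5.1321/208.0000 = 0.9753.

0.9753


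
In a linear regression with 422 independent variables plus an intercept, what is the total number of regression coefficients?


Each predictor gets one coefficient, plus one intercept.
Total parameters = 422 + 1 = 423.

423


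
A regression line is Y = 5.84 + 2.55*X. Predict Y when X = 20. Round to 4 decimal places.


Substitute X = 20 into the equation:
Y = 5.84 + 2.55 * 20 = 5.84 + 51.0000 = 56.8400.

56.8400


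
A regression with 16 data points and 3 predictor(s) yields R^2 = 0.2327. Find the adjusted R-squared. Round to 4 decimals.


Adjusted R^2 = 1 - (1 - R^2) * (n-1)/(n-p-1).
(1 - R^2) = 0.7673.
(n-1)/(n-p-1) = 15/12.
(1 - R^2) * (n-1) = 0.7673 * 15 = 11.5095.
Divide by (n-p-1): 11.5095 / 12 = 0.9591.
Adj R^2 = 1 - 0.9591 = 0.0409.

0.0409


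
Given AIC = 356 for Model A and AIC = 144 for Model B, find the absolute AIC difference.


Compute |356 - 144| = 212.
Model B has the smaller AIC.

212


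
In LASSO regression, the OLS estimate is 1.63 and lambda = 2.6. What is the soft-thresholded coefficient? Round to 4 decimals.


|beta_OLS| = 1.63.
lambda = 2.6.
Since |beta| <= lambda, the coefficient is set to 0.
Result = 0.0000.

0.0000


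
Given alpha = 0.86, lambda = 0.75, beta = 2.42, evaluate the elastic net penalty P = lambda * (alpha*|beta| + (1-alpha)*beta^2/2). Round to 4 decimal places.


alpha * |beta| = 0.86 * 2.42 = 2.0812.
(1-alpha) * beta^2/2 = 0.14 * 5.8564/2 = 0.4099.
Total = 0.75 * (2.0812 + 0.4099) = 1.8684.

1.8684


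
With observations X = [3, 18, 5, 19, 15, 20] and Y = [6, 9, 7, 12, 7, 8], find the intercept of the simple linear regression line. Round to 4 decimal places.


The slope is b1 = 0.1971.
Sample means are xbar = 13.3333 and ybar = 8.1667.
Intercept: b0 = 8.1667 - (0.1971)(13.3333) = 5.5385.

5.5385


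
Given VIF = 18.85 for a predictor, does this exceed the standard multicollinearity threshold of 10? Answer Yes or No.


Compare VIF = 18.85 to the threshold of 10.
18.85 >= 10, so the answer is Yes.

Yes


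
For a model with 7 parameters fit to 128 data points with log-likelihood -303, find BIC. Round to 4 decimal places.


k * ln(n) = 7 * ln(128) = 7 * 4.852030 = 33.964210.
-2 * loglik = -2 * (-303) = 606.
BIC = 33.964210 + 606 = 639.964210, which rounds to 639.9642.

639.9642


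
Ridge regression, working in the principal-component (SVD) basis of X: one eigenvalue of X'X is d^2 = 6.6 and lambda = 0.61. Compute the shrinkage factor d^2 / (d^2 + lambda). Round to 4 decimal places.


Denominator = d^2 + lambda = 6.6 + 0.61 = 7.2100.
Shrinkage = 6.6 / 7.2100 = 0.9154.

0.9154


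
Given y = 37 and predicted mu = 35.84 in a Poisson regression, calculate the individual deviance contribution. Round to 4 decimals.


y/mu = 37/35.84 = 1.032366 (approx.), and ln(37/35.84) = 0.031853.
y * ln(y/mu) = 37 * 0.031853 = 1.178561.
y - mu = 1.16.
D = 2 * (1.178561 - 1.16) = 0.037122, which rounds to 0.0371.

0.0371


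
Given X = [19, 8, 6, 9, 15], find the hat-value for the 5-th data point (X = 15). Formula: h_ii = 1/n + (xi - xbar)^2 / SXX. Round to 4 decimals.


Compute xbar = 11.4000 with n = 5 observations.
SXX = 117.2000.
Leverage = 1/5 + (15 - 11.4000)^2/117.2000 = 0.3106.

0.3106


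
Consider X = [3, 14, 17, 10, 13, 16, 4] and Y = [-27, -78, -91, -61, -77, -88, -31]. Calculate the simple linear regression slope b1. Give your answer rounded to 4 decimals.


First compute the means: xbar = 11.0000, ybar = -64.7143.
Then S_xx = sum((xi - xbar)^2) = 188.0000.
S_xy = sum((xi - xbar)(yi - ybar)) = -880.0000.
b1 = S_xy / S_xx = -880.0000 / 188.0000 = -4.6809.

-4.6809


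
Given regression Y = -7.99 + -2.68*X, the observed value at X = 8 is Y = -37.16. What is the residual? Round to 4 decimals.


Predicted = -7.99 + -2.68 * 8 = -29.4300.
Residual = -37.16 - -29.4300 = -7.7300.

-7.7300


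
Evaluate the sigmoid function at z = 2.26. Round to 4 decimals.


First, exp(-2.2600) = 0.1044.
Then sigma(z) = 1/(1 + 0.1044) = 0.9055.

0.9055


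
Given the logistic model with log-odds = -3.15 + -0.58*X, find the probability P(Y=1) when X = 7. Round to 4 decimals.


Linear predictor: z = -3.15 + -0.58 * 7 = -7.2100.
P = 1/(1 + exp(7.2100)) = 1/(1 + 1352.8923) = 0.0007.

0.0007


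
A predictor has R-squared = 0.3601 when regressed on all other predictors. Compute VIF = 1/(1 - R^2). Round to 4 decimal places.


Using VIF = 1/(1 - R^2_j):
1 - 0.3601 = 0.6399.
VIF = 1.5627.

1.5627


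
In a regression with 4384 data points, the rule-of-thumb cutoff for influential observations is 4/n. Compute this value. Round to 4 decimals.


Cook's distance cutoff = 4/n = 4/4384.
= 0.0009.

0.0009


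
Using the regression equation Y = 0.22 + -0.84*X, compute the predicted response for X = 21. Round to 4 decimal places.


Predicted value:
Y = 0.22 + (-0.84)(21) = 0.22 + -17.6400 = -17.4200.

-17.4200


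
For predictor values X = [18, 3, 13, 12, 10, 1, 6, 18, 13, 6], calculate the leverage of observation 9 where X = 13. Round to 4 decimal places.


Mean of X: xbar = 10.0000.
SXX = 312.0000.
For X = 13: h = 1/10 + (13 - 10.0000)^2/312.0000 = 0.1288.

0.1288


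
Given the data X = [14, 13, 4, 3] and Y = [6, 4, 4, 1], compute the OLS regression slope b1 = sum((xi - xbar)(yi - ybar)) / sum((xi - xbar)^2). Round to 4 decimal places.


First compute the means: xbar = 8.5000, ybar = 3.7500.
Then S_xx = sum((xi - xbar)^2) = 101.0000.
S_xy = sum((xi - xbar)(yi - ybar)) = 27.5000.
b1 = S_xy / S_xx = 27.5000 / 101.0000 = 0.2723.

0.2723


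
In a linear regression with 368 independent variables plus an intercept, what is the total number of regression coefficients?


Including the intercept, the model has 368 predictor coefficients + 1 intercept.
Total = 369.

369


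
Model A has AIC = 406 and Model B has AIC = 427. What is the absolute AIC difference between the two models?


Absolute difference = |406 - 427| = 21.
The model with lower AIC (A) is preferred.

21


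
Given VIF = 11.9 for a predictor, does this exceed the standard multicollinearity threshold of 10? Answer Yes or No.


Compare VIF = 11.9 to the threshold of 10.
11.9 >= 10, so the answer is Yes.

Yes


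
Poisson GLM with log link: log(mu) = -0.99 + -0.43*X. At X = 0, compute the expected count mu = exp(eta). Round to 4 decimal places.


eta = -0.99 + -0.43 * 0 = -0.9900.
mu = exp(-0.9900) = 0.3716.

0.3716


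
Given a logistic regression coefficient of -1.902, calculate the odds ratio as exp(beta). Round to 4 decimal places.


exp(-1.902) = 0.1493.
So the odds ratio is 0.1493.

0.1493


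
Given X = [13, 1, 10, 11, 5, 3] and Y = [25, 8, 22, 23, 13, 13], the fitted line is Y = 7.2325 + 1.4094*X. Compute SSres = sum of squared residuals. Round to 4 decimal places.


For each point, residual = actual - predicted.
Residuals: [-0.5547, -0.6419, 0.6735, 0.2641, -1.2795, 1.5393].
Sum of squared residuals = 5.2496.

5.2496


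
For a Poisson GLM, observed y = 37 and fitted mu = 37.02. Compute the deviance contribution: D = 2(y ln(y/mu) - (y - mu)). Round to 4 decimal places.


Compute y*ln(y/mu) = 37*ln(37/37.02) = 37*-0.000540 = -0.019980.
y - mu = -0.02.
D = 2*(-0.019980 - (-0.02)) = 0.000040, which rounds to 0.0000.

0.0000


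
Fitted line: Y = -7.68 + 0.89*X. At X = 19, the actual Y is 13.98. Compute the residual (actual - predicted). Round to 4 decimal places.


Compute yhat = -7.68 + (0.89)(19) = 9.2300.
Residual = actual - predicted = 13.98 - 9.2300 = 4.7500.

4.7500


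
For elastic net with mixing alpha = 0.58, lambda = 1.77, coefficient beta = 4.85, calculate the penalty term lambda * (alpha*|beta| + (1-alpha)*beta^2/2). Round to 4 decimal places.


alpha * |beta| = 0.58 * 4.85 = 2.8130.
(1-alpha) * beta^2/2 = 0.42 * 23.5225/2 = 4.9397.
Total = 1.77 * (2.8130 + 4.9397) = 13.7223.

13.7223


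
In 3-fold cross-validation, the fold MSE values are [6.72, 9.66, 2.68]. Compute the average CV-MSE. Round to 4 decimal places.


Total MSE across folds = 19.0600.
CV-MSE = 19.0600/3 = 6.3533.

6.3533


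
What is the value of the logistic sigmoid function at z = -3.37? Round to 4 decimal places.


exp(3.3700) = 29.0785.
1 + exp(-z) = 30.0785.
sigmoid = 1/30.0785 = 0.0332.

0.0332


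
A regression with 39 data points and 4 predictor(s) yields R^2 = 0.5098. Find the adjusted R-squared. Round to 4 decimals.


Using the formula:
(1 - 0.5098) = 0.4902.
Multiply by 38/34: 0.4902 * 38 = 18.6276, then 18.6276 / 34 = 0.5479.
Adj R^2 = 1 - 0.5479 = 0.4521.

0.4521


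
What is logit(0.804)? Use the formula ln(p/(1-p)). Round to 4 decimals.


Compute the odds: 0.804/0.196 = 4.1020.
Take the natural log: ln(4.1020) = 1.4115.

1.4115


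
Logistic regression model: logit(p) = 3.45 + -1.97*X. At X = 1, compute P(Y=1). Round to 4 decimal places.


z = 3.45 + -1.97 * 1 = 1.4800.
Sigmoid: P = 1 / (1 + exp(-1.4800)) = 0.8146.

0.8146


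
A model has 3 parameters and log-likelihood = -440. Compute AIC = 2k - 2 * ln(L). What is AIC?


Compute:
2k = 2*3 = 6.
-2*loglik = -2*(-440) = 880.
AIC = 6 + 880 = 886.

886


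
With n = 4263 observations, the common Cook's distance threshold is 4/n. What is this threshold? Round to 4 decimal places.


The threshold is 4/n.
4/4263 = 0.0009.

0.0009


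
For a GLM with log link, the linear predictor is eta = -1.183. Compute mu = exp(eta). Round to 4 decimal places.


The inverse log link gives:
mu = exp(-1.183) = 0.3064.

0.3064


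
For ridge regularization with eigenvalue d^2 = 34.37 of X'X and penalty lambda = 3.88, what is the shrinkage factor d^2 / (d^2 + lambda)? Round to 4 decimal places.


Compute the denominator: 34.37 + 3.88 = 38.2500.
Shrinkage factor = 34.37 / 38.2500 = 0.8986.

0.8986


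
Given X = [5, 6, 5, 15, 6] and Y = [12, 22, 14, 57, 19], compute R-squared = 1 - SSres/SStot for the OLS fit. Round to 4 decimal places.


After computing the OLS fit (b0=-6.8825, b1=4.2814):
SSres = 17.0027, SStot = 1358.8000.
R^2 = 1 - 17.0027/1358.8000 = 0.9875.

0.9875


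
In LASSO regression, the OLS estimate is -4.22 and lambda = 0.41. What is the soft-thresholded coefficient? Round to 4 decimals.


Check: |-4.22| = 4.22 vs lambda = 0.41.
Since |beta| > lambda, coefficient = sign(beta)*(|beta| - lambda) = -3.8100.
Soft-thresholded coefficient = -3.8100.

-3.8100


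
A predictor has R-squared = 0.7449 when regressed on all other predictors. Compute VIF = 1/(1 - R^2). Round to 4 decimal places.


VIF = 1 / (1 - 0.7449).
= 1 / 0.2551 = 3.9200.

3.9200


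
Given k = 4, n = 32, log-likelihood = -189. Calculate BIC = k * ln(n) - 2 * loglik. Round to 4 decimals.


k * ln(n) = 4 * ln(32) = 4 * 3.465736 = 13.862944.
-2 * loglik = -2 * (-189) = 378.
BIC = 13.862944 + 378 = 391.862944, which rounds to 391.8629.

391.8629


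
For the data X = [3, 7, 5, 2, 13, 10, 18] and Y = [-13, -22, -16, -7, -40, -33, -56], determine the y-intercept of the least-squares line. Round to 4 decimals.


The slope is b1 = -2.9864.
Sample means are xbar = 8.2857 and ybar = -26.7143.
Intercept: b0 = -26.7143 - (-2.9864)(8.2857) = -1.9699.

-1.9699


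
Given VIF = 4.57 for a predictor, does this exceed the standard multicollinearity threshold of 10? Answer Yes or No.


Check: VIF = 4.57 vs threshold = 10.
Since 4.57 < 10, the answer is No.

No


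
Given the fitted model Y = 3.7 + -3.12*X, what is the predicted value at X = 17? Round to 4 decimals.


Predicted value:
Y = 3.7 + (-3.12)(17) = 3.7 + -53.0400 = -49.3400.

-49.3400


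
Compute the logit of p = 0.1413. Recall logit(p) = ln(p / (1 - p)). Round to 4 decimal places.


The odds are p/(1-p) = 0.1413 / 0.8587 = 0.1646.
logit(p) = ln(0.1646) = -1.8045.

-1.8045


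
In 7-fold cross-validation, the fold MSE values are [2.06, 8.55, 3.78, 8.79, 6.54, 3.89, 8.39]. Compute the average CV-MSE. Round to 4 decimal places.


Sum of fold MSEs = 42.0000.
Average = 42.0000 / 7 = 6.0000.

6.0000


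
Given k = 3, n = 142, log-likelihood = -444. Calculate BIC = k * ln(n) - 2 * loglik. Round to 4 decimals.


Compute k*ln(n) = 3*ln(142) = 3*4.955827 = 14.867481.
Then -2*loglik = 888.
BIC = 14.867481 + 888 = 902.867481, which rounds to 902.8675.

902.8675


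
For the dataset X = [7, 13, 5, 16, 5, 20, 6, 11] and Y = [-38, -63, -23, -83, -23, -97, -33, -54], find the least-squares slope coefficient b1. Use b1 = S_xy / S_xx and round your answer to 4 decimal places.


The sample means are xbar = 10.3750 and ybar = -51.7500.
Compute S_xx = 219.8750 and S_xy = -1079.7500.
Slope b1 = S_xy / S_xx = -1079.7500 / 219.8750 = -4.9107.

-4.9107


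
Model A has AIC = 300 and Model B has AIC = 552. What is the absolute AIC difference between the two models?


Compute |300 - 552| = 252.
Model A has the smaller AIC.

252


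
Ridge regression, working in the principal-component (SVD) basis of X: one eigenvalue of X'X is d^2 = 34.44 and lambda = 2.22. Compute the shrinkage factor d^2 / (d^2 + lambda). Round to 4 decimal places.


d^2 + lambda = 34.44 + 2.22 = 36.6600.
Shrinkage factor = 34.44/36.6600 = 0.9394.

0.9394


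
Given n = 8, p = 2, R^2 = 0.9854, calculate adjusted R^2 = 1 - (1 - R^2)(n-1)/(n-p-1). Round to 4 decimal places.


Using the formula:
(1 - 0.9854) = 0.0146.
Multiply by 7/5: 0.0146 * 7 = 0.1022, then 0.1022 / 5 = 0.0204.
Adj R^2 = 1 - 0.0204 = 0.9796.

0.9796


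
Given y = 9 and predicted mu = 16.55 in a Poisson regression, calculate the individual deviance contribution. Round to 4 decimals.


y/mu = 9/16.55 = 0.543807 (approx.), and ln(9/16.55) = -0.609162.
y * ln(y/mu) = 9 * -0.609162 = -5.482458.
y - mu = -7.55.
D = 2 * (-5.482458 - -7.55) = 4.135084, which rounds to 4.1351.

4.1351


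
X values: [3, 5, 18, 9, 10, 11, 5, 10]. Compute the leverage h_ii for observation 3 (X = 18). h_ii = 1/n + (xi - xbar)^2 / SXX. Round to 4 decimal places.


Compute xbar = 8.8750 with n = 8 observations.
SXX = 154.8750.
Leverage = 1/8 + (18 - 8.8750)^2/154.8750 = 0.6626.

0.6626


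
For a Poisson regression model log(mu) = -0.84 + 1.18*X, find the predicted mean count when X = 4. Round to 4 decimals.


Compute eta = -0.84 + 1.18 * 4 = 3.8800.
Apply inverse link: mu = e^3.8800 = 48.4242.

48.4242


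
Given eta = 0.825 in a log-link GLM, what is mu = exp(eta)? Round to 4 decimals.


The inverse log link gives:
mu = exp(0.825) = 2.2819.

2.2819


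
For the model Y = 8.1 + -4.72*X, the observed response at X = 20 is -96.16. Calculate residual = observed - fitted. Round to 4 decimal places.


Predicted = 8.1 + -4.72 * 20 = -86.3000.
Residual = -96.16 - -86.3000 = -9.8600.

-9.8600


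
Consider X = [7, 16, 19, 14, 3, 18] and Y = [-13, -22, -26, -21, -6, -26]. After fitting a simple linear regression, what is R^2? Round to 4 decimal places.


Fit the OLS line: b0 = -3.2401, b1 = -1.2280.
SSres = 4.0774.
SStot = 316.0000.
R^2 = 1 - 4.0774/316.0000 = 0.9871.

0.9871


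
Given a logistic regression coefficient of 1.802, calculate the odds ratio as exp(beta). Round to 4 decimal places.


Odds ratio = exp(beta) = exp(1.802).
= 6.0618.

6.0618


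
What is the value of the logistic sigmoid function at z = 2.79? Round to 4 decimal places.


exp(-2.7900) = 0.0614.
1 + exp(-z) = 1.0614.
sigmoid = 1/1.0614 = 0.9421.

0.9421


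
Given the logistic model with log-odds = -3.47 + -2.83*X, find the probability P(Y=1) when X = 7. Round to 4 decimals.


z = -3.47 + -2.83 * 7 = -23.2800.
Sigmoid: P = 1 / (1 + exp(23.2800)) = 0.0000.

0.0000


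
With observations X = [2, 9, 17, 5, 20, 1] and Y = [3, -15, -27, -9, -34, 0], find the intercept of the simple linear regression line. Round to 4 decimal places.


The slope is b1 = -1.8312.
Sample means are xbar = 9.0000 and ybar = -13.6667.
Intercept: b0 = -13.6667 - (-1.8312)(9.0000) = 2.8142.

2.8142


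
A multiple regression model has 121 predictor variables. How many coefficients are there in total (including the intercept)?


Each predictor gets one coefficient, plus one intercept.
Total parameters = 121 + 1 = 122.

122


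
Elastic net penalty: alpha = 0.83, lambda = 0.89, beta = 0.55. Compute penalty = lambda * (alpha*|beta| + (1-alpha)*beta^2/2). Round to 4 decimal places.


Compute:
L1 = 0.83 * 0.55 = 0.4565.
L2 = 0.17 * 0.55^2 / 2 = 0.0257.
Penalty = 0.89 * (0.4565 + 0.0257) = 0.4292.

0.4292


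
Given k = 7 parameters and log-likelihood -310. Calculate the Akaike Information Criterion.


AIC = 2*7 - 2*(-310).
= 14 + 620 = 634.

634


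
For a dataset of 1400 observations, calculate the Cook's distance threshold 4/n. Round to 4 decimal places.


Cook's distance cutoff = 4/n = 4/1400.
= 0.0029.

0.0029


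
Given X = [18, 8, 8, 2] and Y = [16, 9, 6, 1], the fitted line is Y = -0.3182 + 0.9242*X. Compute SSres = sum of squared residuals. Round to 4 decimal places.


Compute predicted values, then residuals = yi - yhat_i.
Residuals: [-0.3174, 1.9246, -1.0754, -0.5302].
SSres = sum(residual^2) = 5.2424.

5.2424


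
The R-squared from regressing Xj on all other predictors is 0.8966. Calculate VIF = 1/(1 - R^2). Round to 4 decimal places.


VIF = 1 / (1 - 0.8966).
= 1 / 0.1034 = 9.6712.

9.6712


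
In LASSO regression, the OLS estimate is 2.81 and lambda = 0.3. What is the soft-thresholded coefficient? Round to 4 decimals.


Check: |2.81| = 2.81 vs lambda = 0.3.
Since |beta| > lambda, coefficient = sign(beta)*(|beta| - lambda) = 2.5100.
Soft-thresholded coefficient = 2.5100.

2.5100


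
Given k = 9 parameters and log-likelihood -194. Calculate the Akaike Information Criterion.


Compute:
2k = 2*9 = 18.
-2*loglik = -2*(-194) = 388.
AIC = 18 + 388 = 406.

406


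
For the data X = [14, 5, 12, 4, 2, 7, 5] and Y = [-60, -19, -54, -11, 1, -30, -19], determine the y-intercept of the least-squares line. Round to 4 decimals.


Compute b1 = -5.0517 from the OLS formula.
With xbar = 7.0000 and ybar = -27.4286, the intercept is:
b0 = -27.4286 - -5.0517 * 7.0000 = 7.9335.

7.9335


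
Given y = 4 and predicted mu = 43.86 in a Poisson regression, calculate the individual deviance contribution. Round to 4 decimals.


First: ln(4/43.86) = -2.394708.
Then: 4 * -2.394708 = -9.578832.
y - mu = 4 - 43.86 = -39.86.
D = 2(-9.578832 - -39.86) = 60.562336, which rounds to 60.5623.

60.5623


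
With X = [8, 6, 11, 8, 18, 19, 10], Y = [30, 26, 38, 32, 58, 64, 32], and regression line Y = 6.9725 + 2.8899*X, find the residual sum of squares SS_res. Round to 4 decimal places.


Predicted values from Y = 6.9725 + 2.8899*X.
Residuals: [-0.0917, 1.6881, -0.7614, 1.9083, -0.9907, 2.1194, -3.8715].
SSres = 27.5413.

27.5413


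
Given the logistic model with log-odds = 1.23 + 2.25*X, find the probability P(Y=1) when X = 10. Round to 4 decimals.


Linear predictor: z = 1.23 + 2.25 * 10 = 23.7300.
P = 1/(1 + exp(-23.7300)) = 1/(1 + 0.0000) = 1.0000.

1.0000


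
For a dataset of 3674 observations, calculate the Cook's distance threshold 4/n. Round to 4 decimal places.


The threshold is 4/n.
4/3674 = 0.0011.

0.0011


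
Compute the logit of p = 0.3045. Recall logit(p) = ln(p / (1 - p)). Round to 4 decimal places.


The odds are p/(1-p) = 0.3045 / 0.6955 = 0.4378.
logit(p) = ln(0.4378) = -0.8260.

-0.8260


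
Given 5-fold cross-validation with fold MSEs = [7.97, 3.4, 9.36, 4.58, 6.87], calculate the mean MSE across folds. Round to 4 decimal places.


Sum of fold MSEs = 32.1800.
Average = 32.1800 / 5 = 6.4360.

6.4360


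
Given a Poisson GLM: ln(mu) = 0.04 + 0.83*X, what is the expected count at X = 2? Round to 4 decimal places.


eta = 0.04 + 0.83 * 2 = 1.7000.
mu = exp(1.7000) = 5.4739.

5.4739


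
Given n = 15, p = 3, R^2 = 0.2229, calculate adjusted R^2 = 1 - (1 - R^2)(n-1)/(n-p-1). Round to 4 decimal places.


Plug in: Adj R^2 = 1 - (1 - 0.2229) * 14/11.
= 1 - 0.7771 * 14/11
= 1 - 10.8794 / 11
= 1 - 0.9890 = 0.0110.

0.0110


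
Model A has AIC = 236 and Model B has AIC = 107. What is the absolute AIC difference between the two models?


Compute |236 - 107| = 129.
Model B has the smaller AIC.

129


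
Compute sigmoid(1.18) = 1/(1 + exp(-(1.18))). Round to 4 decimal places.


exp(-1.1800) = 0.3073.
1 + exp(-z) = 1.3073.
sigmoid = 1/1.3073 = 0.7649.

0.7649


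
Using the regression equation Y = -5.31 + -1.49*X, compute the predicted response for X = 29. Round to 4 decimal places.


Plug X = 29 into Y = -5.31 + -1.49*X:
Y = -5.31 + -43.2100 = -48.5200.

-48.5200


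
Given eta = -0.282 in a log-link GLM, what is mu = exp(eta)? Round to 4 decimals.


Apply the inverse link:
mu = e^-0.282 = 0.7543.

0.7543


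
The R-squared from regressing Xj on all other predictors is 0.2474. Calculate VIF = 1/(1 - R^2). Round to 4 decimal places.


VIF = 1 / (1 - 0.2474).
= 1 / 0.7526 = 1.3287.

1.3287


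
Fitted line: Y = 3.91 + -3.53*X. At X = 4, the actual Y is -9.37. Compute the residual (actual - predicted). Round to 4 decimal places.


Predicted = 3.91 + -3.53 * 4 = -10.2100.
Residual = -9.37 - -10.2100 = 0.8400.

0.8400


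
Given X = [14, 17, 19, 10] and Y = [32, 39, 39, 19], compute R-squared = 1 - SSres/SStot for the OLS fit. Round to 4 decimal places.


The fitted line is Y = -2.6413 + 2.3261*X.
SSres = 17.8587, SStot = 266.7500.
R^2 = 1 - SSres/SStot = 0.9331.

0.9331


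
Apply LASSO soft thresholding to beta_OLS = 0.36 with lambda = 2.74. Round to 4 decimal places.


|beta_OLS| = 0.36.
lambda = 2.74.
Since |beta| <= lambda, the coefficient is set to 0.
Result = 0.0000.

0.0000


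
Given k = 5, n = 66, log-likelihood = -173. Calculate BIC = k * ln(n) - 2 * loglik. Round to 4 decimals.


ln(66) = 4.189655.
k * ln(n) = 5 * 4.189655 = 20.948275.
-2L = 346.
BIC = 20.948275 + 346 = 366.948275, which rounds to 366.9483.

366.9483


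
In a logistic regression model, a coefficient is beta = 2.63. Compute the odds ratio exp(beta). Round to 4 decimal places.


Odds ratio = exp(beta) = exp(2.63).
= 13.8738.

13.8738


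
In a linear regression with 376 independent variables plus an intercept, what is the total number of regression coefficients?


Including the intercept, the model has 376 predictor coefficients + 1 intercept.
Total = 377.

377


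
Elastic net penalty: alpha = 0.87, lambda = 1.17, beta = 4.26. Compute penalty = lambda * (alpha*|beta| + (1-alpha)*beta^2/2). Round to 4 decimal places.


alpha * |beta| = 0.87 * 4.26 = 3.7062.
(1-alpha) * beta^2/2 = 0.13 * 18.1476/2 = 1.1796.
Total = 1.17 * (3.7062 + 1.1796) = 5.7164.

5.7164


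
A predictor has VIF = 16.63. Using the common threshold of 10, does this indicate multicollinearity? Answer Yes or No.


The threshold is 10.
VIF = 16.63 is >= 10.
Multicollinearity indication: Yes.

Yes


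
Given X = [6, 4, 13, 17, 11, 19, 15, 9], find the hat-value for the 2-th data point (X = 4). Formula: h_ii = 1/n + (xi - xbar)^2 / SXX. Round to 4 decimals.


n = 8, xbar = 11.7500.
SXX = sum((xi - xbar)^2) = 193.5000.
h = 1/8 + (4 - 11.7500)^2 / 193.5000 = 0.4354.

0.4354


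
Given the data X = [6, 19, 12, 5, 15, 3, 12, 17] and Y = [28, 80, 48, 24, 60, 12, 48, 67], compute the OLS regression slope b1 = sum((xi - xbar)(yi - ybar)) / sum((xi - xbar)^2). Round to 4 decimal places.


The sample means are xbar = 11.1250 and ybar = 45.8750.
Compute S_xx = 242.8750 and S_xy = 952.1250.
Slope b1 = S_xy / S_xx = 952.1250 / 242.8750 = 3.9202.

3.9202


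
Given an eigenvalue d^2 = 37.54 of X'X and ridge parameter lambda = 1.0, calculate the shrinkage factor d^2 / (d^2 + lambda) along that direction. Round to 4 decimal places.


d^2 + lambda = 37.54 + 1.0 = 38.5400.
Shrinkage factor = 37.54/38.5400 = 0.9741.

0.9741


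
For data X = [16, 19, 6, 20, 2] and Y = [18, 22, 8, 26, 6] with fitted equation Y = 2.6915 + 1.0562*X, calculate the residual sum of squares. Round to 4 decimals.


Compute predicted values, then residuals = yi - yhat_i.
Residuals: [-1.5907, -0.7593, -1.0287, 2.1845, 1.1961].
SSres = sum(residual^2) = 10.3678.

10.3678


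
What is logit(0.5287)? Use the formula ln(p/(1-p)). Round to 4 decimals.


Compute the odds: 0.5287/0.4713 = 1.1218.
Take the natural log: ln(1.1218) = 0.1149.

0.1149


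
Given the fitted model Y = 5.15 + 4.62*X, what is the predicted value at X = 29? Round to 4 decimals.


Substitute X = 29 into the equation:
Y = 5.15 + 4.62 * 29 = 5.15 + 133.9800 = 139.1300.

139.1300


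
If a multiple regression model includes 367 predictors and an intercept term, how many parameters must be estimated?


Including the intercept, the model has 367 predictor coefficients + 1 intercept.
Total = 368.

368


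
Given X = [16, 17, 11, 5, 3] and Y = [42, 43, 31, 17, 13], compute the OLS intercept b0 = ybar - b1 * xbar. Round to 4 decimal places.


First find the slope: b1 = 2.1960.
Means: xbar = 10.4000, ybar = 29.2000.
b0 = ybar - b1 * xbar = 29.2000 - 2.1960 * 10.4000 = 6.3618.

6.3618


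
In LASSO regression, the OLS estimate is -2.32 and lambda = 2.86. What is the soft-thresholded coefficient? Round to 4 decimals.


Absolute value: |-2.32| = 2.32.
Compare to lambda = 2.86.
Since |beta| <= lambda, the coefficient is set to 0.

0.0000


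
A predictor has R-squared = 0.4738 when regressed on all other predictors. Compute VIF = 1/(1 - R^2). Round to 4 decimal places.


Denominator: 1 - 0.4738 = 0.5262.
VIF = 1 / 0.5262 = 1.9004.

1.9004


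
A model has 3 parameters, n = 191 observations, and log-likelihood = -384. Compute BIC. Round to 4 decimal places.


k * ln(n) = 3 * ln(191) = 3 * 5.252273 = 15.756819.
-2 * loglik = -2 * (-384) = 768.
BIC = 15.756819 + 768 = 783.756819, which rounds to 783.7568.

783.7568


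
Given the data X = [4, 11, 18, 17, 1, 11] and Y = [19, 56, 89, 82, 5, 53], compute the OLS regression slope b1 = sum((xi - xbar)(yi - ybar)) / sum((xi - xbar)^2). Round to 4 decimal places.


The sample means are xbar = 10.3333 and ybar = 50.6667.
Compute S_xx = 231.3333 and S_xy = 1134.6667.
Slope b1 = S_xy / S_xx = 1134.6667 / 231.3333 = 4.9049.

4.9049


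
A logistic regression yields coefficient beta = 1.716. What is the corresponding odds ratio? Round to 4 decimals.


The odds ratio is computed as:
OR = e^(1.716) = 5.5622.

5.5622


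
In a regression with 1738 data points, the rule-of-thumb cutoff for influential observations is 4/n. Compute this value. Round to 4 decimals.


Using the rule of thumb:
Threshold = 4 / 1738 = 0.0023.

0.0023


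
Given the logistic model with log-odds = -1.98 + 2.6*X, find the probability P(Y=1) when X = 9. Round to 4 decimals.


Compute z = -1.98 + (2.6)(9) = 21.4200.
exp(-z) = 0.0000.
P = 1/(1 + 0.0000) = 1.0000.

1.0000


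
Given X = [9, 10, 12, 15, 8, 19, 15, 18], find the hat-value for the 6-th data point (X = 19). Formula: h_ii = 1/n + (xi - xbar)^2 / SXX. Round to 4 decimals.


Mean of X: xbar = 13.2500.
SXX = 119.5000.
For X = 19: h = 1/8 + (19 - 13.2500)^2/119.5000 = 0.4017.

0.4017


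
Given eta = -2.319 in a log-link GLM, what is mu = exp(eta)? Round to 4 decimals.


The inverse log link gives:
mu = exp(-2.319) = 0.0984.

0.0984


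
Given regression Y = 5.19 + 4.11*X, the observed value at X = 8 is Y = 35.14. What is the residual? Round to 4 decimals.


Fitted value at X = 8 is yhat = 5.19 + 4.11*8 = 38.0700.
Residual = 35.14 - 38.0700 = -2.9300.

-2.9300


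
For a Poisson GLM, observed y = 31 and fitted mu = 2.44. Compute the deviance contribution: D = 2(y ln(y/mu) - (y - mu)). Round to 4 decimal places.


First: ln(31/2.44) = 2.541989.
Then: 31 * 2.541989 = 78.801659.
y - mu = 31 - 2.44 = 28.56.
D = 2(78.801659 - 28.56) = 100.483318, which rounds to 100.4833.

100.4833


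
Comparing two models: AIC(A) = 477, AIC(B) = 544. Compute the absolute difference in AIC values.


Compute |477 - 544| = 67.
Model A has the smaller AIC.

67


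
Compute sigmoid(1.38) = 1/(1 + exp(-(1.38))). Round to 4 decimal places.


First, exp(-1.3800) = 0.2516.
Then sigma(z) = 1/(1 + 0.2516) = 0.7990.

0.7990


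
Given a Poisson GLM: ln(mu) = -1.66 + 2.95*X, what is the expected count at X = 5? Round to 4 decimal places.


Linear predictor: eta = -1.66 + (2.95)(5) = 13.0900.
Expected count: mu = exp(13.0900) = 484077.3563.

484077.3563


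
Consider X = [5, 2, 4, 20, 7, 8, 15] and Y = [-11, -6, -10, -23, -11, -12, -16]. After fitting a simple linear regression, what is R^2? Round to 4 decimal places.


Fit the OLS line: b0 = -5.6290, b1 = -0.8131.
SSres = 9.2142.
SStot = 175.4286.
R^2 = 1 - 9.2142/175.4286 = 0.9475.

0.9475
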